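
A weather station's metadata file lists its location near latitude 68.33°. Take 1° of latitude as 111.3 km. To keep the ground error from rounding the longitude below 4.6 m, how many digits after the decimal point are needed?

4 decimal places

At 68.33° one degree of longitude covers 111300 × cos 68.33° ≈ 111300 × 0.3693 ≈ 41098.7 m.
Rounding to N decimal places gives at most 0.5 × 10⁻ᴺ degrees of error, i.e. 0.5 × 10⁻ᴺ × 41098.7 m.
Setting 20549.3 × 10⁻ᴺ ≤ 4.6 gives 10ᴺ ≥ 4467, i.e. N ≥ 3.65.
At 3 places the error can reach 20.5 m, but 4 places keeps it to 2.05 m.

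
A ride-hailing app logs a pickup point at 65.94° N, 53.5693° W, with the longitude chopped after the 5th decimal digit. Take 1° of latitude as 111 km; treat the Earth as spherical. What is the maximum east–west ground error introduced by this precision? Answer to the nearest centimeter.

45 centimeters

Truncating at 5 decimal places can drop up to a full unit in the last place, so the longitude may be off by as much as 1e-05°.
Parallels shrink by cos φ, so at 65.94° a degree of longitude is 111000 × 0.4077 ≈ 45253.9 m.
So at most 1e-05° × 45253.9 ≈ 0.452539 m east–west.
That is 0.452539 m = 45.254 cm.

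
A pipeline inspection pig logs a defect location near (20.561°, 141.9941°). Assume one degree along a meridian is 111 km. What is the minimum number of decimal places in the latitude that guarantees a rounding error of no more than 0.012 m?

7

One degree of latitude covers 111000 m.
N decimal places → at most half a unit in the last place, 0.5 × 10⁻ᴺ° = 111000/2 × 10⁻ᴺ m.
Setting 55500 × 10⁻ᴺ ≤ 0.012 gives 10ᴺ ≥ 4.625e+06, i.e. N ≥ 6.67.
At 6 places the error can reach 0.0555 m, but 7 places keeps it to 0.00555 m.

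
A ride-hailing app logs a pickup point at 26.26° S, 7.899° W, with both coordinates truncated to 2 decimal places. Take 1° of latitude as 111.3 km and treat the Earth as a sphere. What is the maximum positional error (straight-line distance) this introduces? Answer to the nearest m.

1495 m

Truncating at 2 decimal places can drop up to a full unit in the last place, so each coordinate may be off by as much as 0.01°.
North–south component: 0.01° × 111300 = 1113 m.
Longitude error → 0.01 × 111300 × cos 26.26° = 0.01 × 111300 × 0.8968 ≈ 998.133 m.
The two errors are perpendicular, so the maximum displacement is √(1113² + 998.133²) ≈ 1495 m.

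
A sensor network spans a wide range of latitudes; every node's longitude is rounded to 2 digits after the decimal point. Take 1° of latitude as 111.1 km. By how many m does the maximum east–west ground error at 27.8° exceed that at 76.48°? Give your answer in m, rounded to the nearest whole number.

362 m

Rounding to 2 decimal places leaves the longitude within ±0.005° of the true value.
At 27.8°: 0.005° × 111100 × cos 27.8° = 0.005 × 111100 × 0.8846 ≈ 491.38 m.
Error at 76.48° = 0.005° × 111100 × cos 76.48° ≈ 555.5 × 0.2338 = 129.87 m.
So the lower-latitude error exceeds the higher by 491.38 − 129.87 = 361.52 m.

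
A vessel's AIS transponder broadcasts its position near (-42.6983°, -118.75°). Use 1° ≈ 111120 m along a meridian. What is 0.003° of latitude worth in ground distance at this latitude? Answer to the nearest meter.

333 meters

0.003° × 111120 m/° = 333.36 m.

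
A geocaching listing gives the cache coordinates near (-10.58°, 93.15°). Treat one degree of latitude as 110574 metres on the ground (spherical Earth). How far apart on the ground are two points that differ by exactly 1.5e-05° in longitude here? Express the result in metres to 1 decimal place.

1.5e-05° of longitude at 10.58° is 1.5e-05 × 110574 × cos 10.58° ≈ 1.5e-05 × 108694 = 1.63041 m.

1.6 metres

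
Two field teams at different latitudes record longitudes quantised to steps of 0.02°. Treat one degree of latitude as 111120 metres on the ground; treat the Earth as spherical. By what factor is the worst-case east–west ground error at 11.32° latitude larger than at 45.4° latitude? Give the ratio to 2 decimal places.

With a 0.02° grid the true value lies within half a step, ±0.02°/2 = ±0.01°, of the stored one.
Error at 11.32° = 0.01° × 111120 × cos 11.32° ≈ 1111.2 × 0.9805 = 1089.6 m.
At 45.4°: 0.01° × 111120 × cos 45.4° = 0.01 × 111120 × 0.7022 ≈ 780.23 m.
Ratio: 1089.6 / 780.23 = cos 11.32° / cos 45.4° ≈ 1.3965.

1.40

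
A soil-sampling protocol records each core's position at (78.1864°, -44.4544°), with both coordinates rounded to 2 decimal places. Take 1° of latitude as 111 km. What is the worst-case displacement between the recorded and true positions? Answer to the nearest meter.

567 meters

Rounding to 2 decimal places leaves each coordinate within ±0.005° of the true value.
North–south component: 0.005° × 111000 = 555 m.
E–W at 78.1864°: 0.005° × 111000 × cos 78.1864° = 0.005 × 111000 × 0.2047 ≈ 113.624 m.
Combining orthogonally: (555² + 113.624²)^½ ≈ 566.512 m.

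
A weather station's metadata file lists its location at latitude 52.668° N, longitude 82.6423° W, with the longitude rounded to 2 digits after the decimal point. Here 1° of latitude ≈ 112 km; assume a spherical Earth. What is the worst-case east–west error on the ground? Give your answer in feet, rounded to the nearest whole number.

1114 feet

Rounding to 2 decimal places leaves the longitude within ±0.005° of the true value.
At latitude 52.668° a degree of longitude spans 112000 m × cos 52.668° = 112000 × 0.6064 ≈ 67920.4 m.
Maximum E–W displacement: 0.005 × 67920.4 = 339.602 m.
Converting: 339.602 m × 3.2808 ft/m ≈ 1114.2 ft.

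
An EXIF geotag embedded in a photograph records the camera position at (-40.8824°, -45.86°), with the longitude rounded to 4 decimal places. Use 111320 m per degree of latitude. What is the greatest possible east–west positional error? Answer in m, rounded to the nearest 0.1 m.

Rounding to 4 decimal places leaves the longitude within ±5e-05° of the true value.
Parallels shrink by cos φ, so at 40.8824° a degree of longitude is 111320 × 0.7561 ≈ 84164 m.
East–west error: 5e-05° × 84164 m/° ≈ 4.2082 m.

4.2 m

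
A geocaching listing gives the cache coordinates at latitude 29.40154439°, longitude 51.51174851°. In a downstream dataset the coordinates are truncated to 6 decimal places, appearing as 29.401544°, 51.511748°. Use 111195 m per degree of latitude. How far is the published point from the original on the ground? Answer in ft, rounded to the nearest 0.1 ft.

0.2 ft

The latitude changed by +0.00000039° and the longitude by +0.00000051°.
North–south shift: 0.00000039 × 111195 = 0.0433661 m.
E–W at 29.4015°: 0.00000051° × 111195 × cos 29.4015° = 0.00000051 × 111195 × 0.8712 ≈ 0.0494053 m.
Hypotenuse of the two orthogonal shifts: √(0.0433661² + 0.0494053²) = 0.0657381 m.
In feet: 0.0657381 m ÷ 0.3048 ≈ 0.21568 ft.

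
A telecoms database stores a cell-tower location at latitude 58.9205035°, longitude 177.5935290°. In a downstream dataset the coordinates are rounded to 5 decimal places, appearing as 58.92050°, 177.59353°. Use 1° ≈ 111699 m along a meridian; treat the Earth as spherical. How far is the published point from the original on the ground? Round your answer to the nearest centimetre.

40 centimetres

The latitude changed by +0.0000035° and the longitude by -0.0000010°.
North–south shift: 0.0000035 × 111699 = 0.390947 m.
East–west at this latitude: -0.0000010° × 111699 × cos 58.9205° ≈ -0.0000010 × 57662 = -0.057662 m.
Hypotenuse of the two orthogonal shifts: √(0.390947² + 0.057662²) = 0.395176 m.
That is 0.395176 m = 39.518 cm.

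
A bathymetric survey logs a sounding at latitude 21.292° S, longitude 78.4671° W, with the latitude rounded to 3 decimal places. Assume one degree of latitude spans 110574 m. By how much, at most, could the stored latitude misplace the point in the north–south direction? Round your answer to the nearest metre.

55 metres

Rounding to 3 decimal places leaves the latitude within ±0.0005° of the true value.
Along the meridian that is 0.0005° × 110574 m/° = 55.287 m.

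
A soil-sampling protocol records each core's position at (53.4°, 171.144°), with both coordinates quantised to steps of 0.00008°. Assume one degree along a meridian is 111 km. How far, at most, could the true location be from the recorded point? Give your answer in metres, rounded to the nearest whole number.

With a 0.00008° grid the true value lies within half a step, ±0.00008°/2 = ±4e-05°, of the stored one.
Latitude error → 4e-05 × 111000 = 4.44 m along the meridian.
East–west component at 53.4°: 4e-05° × 111000 × cos 53.4° ≈ 4e-05 × 66181 ≈ 2.64724 m.
Worst case both components are at the extreme and orthogonal: √(4.44² + 2.64724²) ≈ 5.16928 m.

5 metres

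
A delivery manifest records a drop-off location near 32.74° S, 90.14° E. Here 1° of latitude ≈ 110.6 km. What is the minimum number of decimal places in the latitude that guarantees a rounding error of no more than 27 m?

One degree of latitude covers 110600 m.
N decimal places → at most half a unit in the last place, 0.5 × 10⁻ᴺ° = 110600/2 × 10⁻ᴺ m.
Setting 55300 × 10⁻ᴺ ≤ 27 gives 10ᴺ ≥ 2048, i.e. N ≥ 3.31.
N = 3 would give 55.3 m (too coarse); N = 4 gives 5.53 m ≤ 27 m.

4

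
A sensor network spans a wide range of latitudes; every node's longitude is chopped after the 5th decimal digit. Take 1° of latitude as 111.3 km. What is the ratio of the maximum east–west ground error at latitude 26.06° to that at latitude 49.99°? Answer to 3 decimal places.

Truncating at 5 decimal places can drop up to a full unit in the last place, so the longitude may be off by as much as 1e-05°.
At 26.06°: 1e-05° × 111300 × cos 26.06° = 1e-05 × 111300 × 0.8983 ≈ 0.99985 m.
At 49.99°: 1e-05° × 111300 × cos 49.99° = 1e-05 × 111300 × 0.6429 ≈ 0.71557 m.
The ratio reduces to cos 26.06° / cos 49.99° = 0.8983/0.6429 ≈ 1.3973.

1.397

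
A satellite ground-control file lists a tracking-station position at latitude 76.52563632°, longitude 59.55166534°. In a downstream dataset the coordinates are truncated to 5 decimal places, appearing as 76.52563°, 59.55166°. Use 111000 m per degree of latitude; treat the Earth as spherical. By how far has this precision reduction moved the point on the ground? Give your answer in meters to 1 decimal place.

Δlat = 76.52563632 − 76.52563 = +0.00000632°; Δlon = 59.55166534 − 59.55166 = +0.00000534°.
North–south shift: 0.00000632 × 111000 = 0.70152 m.
East–west at this latitude: 0.00000534° × 111000 × cos 76.5256° ≈ 0.00000534 × 25864.2 = 0.138115 m.
Combined displacement = (0.70152² + 0.138115²)^½ ≈ 0.714987 m.

0.7 meters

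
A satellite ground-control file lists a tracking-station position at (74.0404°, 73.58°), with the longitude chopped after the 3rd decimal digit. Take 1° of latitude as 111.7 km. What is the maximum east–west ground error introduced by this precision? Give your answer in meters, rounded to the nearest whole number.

Truncating at 3 decimal places can drop up to a full unit in the last place, so the longitude may be off by as much as 0.001°.
One degree of longitude at 74.0404° is 111700 × cos 74.0404° ≈ 111700 × 0.2750 = 30713 m.
Maximum E–W displacement: 0.001 × 30713 = 30.713 m.

31 meters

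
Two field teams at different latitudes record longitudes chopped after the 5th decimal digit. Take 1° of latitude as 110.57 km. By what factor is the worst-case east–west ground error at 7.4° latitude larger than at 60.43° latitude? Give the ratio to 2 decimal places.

2.01

Truncating at 5 decimal places can drop up to a full unit in the last place, so the longitude may be off by as much as 1e-05°.
At 7.4°: 1e-05° × 110570 × cos 7.4° = 1e-05 × 110570 × 0.9917 ≈ 1.0965 m.
At 60.43°: 1e-05° × 110570 × cos 60.43° = 1e-05 × 110570 × 0.4935 ≈ 0.54565 m.
The ratio reduces to cos 7.4° / cos 60.43° = 0.9917/0.4935 ≈ 2.0095.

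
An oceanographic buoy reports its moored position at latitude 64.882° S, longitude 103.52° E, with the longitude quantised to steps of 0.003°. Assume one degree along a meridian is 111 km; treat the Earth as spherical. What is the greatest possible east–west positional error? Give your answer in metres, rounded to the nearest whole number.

With a 0.003° grid the true value lies within half a step, ±0.003°/2 = ±0.0015°, of the stored one.
One degree of longitude at 64.882° is 111000 × cos 64.882° ≈ 111000 × 0.4245 = 47117.7 m.
East–west error: 0.0015° × 47117.7 m/° ≈ 70.6766 m.

71 metres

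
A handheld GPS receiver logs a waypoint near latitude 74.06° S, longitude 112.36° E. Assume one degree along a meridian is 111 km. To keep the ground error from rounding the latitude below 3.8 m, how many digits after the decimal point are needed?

5

One degree of latitude covers 111000 m.
N decimal places → at most half a unit in the last place, 0.5 × 10⁻ᴺ° = 111000/2 × 10⁻ᴺ m.
Need 0.5 × 111000 × 10⁻ᴺ ≤ 3.8 → 10⁻ᴺ ≤ 6.847e-05, so N ≥ 4.16.
So 5 decimal places suffice (0.555 m); 4 would allow up to 5.55 m.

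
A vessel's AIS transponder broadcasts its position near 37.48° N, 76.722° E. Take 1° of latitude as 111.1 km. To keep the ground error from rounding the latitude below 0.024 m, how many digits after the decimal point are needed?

One degree of latitude covers 111100 m.
With N decimal places the half-ulp bound is 0.5·10⁻ᴺ°, or 0.5·10⁻ᴺ × 111100 m on the ground.
Need 0.5 × 111100 × 10⁻ᴺ ≤ 0.024 → 10⁻ᴺ ≤ 4.320e-07, so N ≥ 6.36.
At 6 places the error can reach 0.0555 m, but 7 places keeps it to 0.00556 m.

7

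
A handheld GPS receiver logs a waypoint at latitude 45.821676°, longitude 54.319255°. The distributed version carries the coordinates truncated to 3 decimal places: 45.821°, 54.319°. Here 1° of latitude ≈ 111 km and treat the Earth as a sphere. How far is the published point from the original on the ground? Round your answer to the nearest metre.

The latitude changed by +0.000676° and the longitude by +0.000255°.
N–S: 0.000676° × 111000 m/° = 75.036 m.
E–W at 45.821°: 0.000255° × 111000 × cos 45.821° = 0.000255 × 111000 × 0.6969 ≈ 19.7258 m.
Hypotenuse of the two orthogonal shifts: √(75.036² + 19.7258²) = 77.5855 m.

78 metres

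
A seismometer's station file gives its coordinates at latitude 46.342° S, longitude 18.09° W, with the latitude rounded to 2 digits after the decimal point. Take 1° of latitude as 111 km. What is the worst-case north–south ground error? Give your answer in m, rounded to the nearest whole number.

Rounding to 2 decimal places leaves the latitude within ±0.005° of the true value.
Along the meridian that is 0.005° × 111000 m/° = 555 m.

555 m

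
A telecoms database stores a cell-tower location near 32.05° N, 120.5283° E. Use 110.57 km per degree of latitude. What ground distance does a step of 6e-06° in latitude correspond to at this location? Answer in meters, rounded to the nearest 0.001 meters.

0.663 meters

6e-06° × 110570 m/° = 0.66342 m.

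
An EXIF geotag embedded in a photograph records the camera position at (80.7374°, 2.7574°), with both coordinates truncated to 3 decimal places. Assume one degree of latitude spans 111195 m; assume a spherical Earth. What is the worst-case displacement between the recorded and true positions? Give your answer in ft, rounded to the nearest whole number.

370 ft

Truncating at 3 decimal places can drop up to a full unit in the last place, so each coordinate may be off by as much as 0.001°.
North–south component: 0.001° × 111195 = 111.195 m.
Longitude error → 0.001 × 111195 × cos 80.7374° = 0.001 × 111195 × 0.1610 ≈ 17.8979 m.
The two errors are perpendicular, so the maximum displacement is √(111.195² + 17.8979²) ≈ 112.626 m.
In feet: 112.626 m ÷ 0.3048 ≈ 369.51 ft.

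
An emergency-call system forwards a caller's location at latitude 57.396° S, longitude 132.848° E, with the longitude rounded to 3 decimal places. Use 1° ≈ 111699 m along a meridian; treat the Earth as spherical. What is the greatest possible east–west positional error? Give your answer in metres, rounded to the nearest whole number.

Rounding to 3 decimal places leaves the longitude within ±0.0005° of the true value.
One degree of longitude at 57.396° is 111699 × cos 57.396° ≈ 111699 × 0.5388 = 60186.7 m.
So at most 0.0005° × 60186.7 ≈ 30.0934 m east–west.

30 metres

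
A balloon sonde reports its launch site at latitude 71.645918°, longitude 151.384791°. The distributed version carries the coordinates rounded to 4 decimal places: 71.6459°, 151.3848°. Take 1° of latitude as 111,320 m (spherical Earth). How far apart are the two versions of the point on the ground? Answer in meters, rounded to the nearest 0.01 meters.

Δlat = 71.645918 − 71.6459 = +0.000018°; Δlon = 151.384791 − 151.3848 = -0.000009°.
N–S: 0.000018° × 111320 m/° = 2.00376 m.
East–west at this latitude: -0.000009° × 111320 × cos 71.6459° ≈ -0.000009 × 35053.4 = -0.315481 m.
Hypotenuse of the two orthogonal shifts: √(2.00376² + 0.315481²) = 2.02844 m.

2.03 meters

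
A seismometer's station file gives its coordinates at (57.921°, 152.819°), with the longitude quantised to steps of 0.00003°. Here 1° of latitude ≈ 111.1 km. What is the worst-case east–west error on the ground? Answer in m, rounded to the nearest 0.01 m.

0.89 m

With a 0.00003° grid the true value lies within half a step, ±0.00003°/2 = ±1.5e-05°, of the stored one.
One degree of longitude at 57.921° is 111100 × cos 57.921° ≈ 111100 × 0.5311 = 59003.9 m.
East–west error: 1.5e-05° × 59003.9 m/° ≈ 0.885058 m.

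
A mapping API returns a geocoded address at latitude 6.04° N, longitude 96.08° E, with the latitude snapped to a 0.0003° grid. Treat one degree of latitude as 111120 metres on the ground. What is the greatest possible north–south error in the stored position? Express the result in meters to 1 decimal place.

With a 0.0003° grid the true value lies within half a step, ±0.0003°/2 = ±0.00015°, of the stored one.
North–south distance: 0.00015° × 111120 m/° = 16.668 m.

16.7 meters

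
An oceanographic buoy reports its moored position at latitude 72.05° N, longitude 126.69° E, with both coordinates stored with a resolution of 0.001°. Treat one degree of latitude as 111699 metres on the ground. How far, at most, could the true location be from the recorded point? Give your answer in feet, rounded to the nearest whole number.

192 feet

With a 0.001° grid the true value lies within half a step, ±0.001°/2 = ±0.0005°, of the stored one.
Latitude error → 0.0005 × 111699 = 55.8495 m along the meridian.
E–W at 72.05°: 0.0005° × 111699 × cos 72.05° = 0.0005 × 111699 × 0.3082 ≈ 17.2121 m.
The two errors are perpendicular, so the maximum displacement is √(55.8495² + 17.2121²) ≈ 58.4416 m.
In feet: 58.4416 m ÷ 0.3048 ≈ 191.74 ft.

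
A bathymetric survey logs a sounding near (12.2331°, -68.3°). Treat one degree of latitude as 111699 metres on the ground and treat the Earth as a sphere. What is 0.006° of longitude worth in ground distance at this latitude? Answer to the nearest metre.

655 metres

At 12.2331° a degree of longitude is 111699 × cos 12.2331° ≈ 109163 m, so 0.006° corresponds to 654.976 m.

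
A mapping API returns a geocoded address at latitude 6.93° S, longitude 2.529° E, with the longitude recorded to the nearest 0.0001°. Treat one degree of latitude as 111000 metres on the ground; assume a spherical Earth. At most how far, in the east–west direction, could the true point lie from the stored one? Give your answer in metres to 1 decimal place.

5.5 metres

Rounding to 4 decimal places leaves the longitude within ±5e-05° of the true value.
Parallels shrink by cos φ, so at 6.93° a degree of longitude is 111000 × 0.9927 ≈ 110189 m.
Maximum E–W displacement: 5e-05 × 110189 = 5.50945 m.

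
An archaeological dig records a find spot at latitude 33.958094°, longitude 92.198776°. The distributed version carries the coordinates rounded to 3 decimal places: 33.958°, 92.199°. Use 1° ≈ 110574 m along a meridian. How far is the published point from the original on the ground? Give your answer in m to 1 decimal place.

23.0 m

Δlat = 33.958094 − 33.958 = +0.000094°; Δlon = 92.198776 − 92.199 = -0.000224°.
N–S: 0.000094° × 110574 m/° = 10.394 m.
East–west at this latitude: -0.000224° × 110574 × cos 33.958° ≈ -0.000224 × 91715.3 = -20.5442 m.
Combined displacement = (10.394² + 20.5442²)^½ ≈ 23.0239 m.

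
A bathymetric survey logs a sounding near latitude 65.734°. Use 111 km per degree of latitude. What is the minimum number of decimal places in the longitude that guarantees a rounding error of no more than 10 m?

At 65.734° one degree of longitude covers 111000 × cos 65.734° ≈ 111000 × 0.4110 ≈ 45618.1 m.
Rounding to N decimal places gives at most 0.5 × 10⁻ᴺ degrees of error, i.e. 0.5 × 10⁻ᴺ × 45618.1 m.
Need 0.5 × 45618.1 × 10⁻ᴺ ≤ 10 → 10⁻ᴺ ≤ 4.384e-04, so N ≥ 3.36.
So 4 decimal places suffice (2.28 m); 3 would allow up to 22.8 m.

4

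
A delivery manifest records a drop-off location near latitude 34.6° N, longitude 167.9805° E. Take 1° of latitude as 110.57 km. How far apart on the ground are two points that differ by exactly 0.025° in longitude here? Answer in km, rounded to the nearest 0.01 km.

At 34.6° a degree of longitude is 110570 × cos 34.6° ≈ 91014.2 m, so 0.025° corresponds to 2275.35 m.
That is 2275.35 m = 2.2754 km.

2.28 km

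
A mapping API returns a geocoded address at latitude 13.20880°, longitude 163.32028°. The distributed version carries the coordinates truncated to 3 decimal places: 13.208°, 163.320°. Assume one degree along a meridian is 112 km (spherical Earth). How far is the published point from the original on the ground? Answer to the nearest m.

95 m

Δlat = 13.20880 − 13.208 = +0.00080°; Δlon = 163.32028 − 163.320 = +0.00028°.
N–S: 0.00080° × 112000 m/° = 89.6 m.
East–west at this latitude: 0.00028° × 112000 × cos 13.208° ≈ 0.00028 × 109037 = 30.5304 m.
Combined displacement = (89.6² + 30.5304²)^½ ≈ 94.6587 m.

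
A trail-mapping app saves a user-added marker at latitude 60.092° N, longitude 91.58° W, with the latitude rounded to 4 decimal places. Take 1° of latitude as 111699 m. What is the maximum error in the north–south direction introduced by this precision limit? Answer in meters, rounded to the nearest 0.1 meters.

Rounding to 4 decimal places leaves the latitude within ±5e-05° of the true value.
Along the meridian that is 5e-05° × 111699 m/° = 5.58495 m.

5.6 meters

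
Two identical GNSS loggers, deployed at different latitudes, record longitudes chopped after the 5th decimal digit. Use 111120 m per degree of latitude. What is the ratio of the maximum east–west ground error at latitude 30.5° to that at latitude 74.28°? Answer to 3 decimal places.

3.180

Truncating at 5 decimal places can drop up to a full unit in the last place, so the longitude may be off by as much as 1e-05°.
Error at 30.5° = 1e-05° × 111120 × cos 30.5° ≈ 1.1112 × 0.8616 = 0.95744 m.
Error at 74.28° = 1e-05° × 111120 × cos 74.28° ≈ 1.1112 × 0.2709 = 0.30106 m.
The ratio reduces to cos 30.5° / cos 74.28° = 0.8616/0.2709 ≈ 3.1802.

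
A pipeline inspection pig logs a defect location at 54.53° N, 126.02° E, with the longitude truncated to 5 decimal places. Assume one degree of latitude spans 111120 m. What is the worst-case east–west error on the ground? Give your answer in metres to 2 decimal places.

0.64 metres

Truncating at 5 decimal places can drop up to a full unit in the last place, so the longitude may be off by as much as 1e-05°.
At latitude 54.53° a degree of longitude spans 111120 m × cos 54.53° = 111120 × 0.5803 ≈ 64480.3 m.
Maximum E–W displacement: 1e-05 × 64480.3 = 0.644803 m.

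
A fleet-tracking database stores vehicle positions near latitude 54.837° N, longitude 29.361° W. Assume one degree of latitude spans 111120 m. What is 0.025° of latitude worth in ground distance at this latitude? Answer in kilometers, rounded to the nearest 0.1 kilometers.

2.8 kilometers

0.025° × 111120 m/° = 2778 m.
That is 2778 m = 2.778 km.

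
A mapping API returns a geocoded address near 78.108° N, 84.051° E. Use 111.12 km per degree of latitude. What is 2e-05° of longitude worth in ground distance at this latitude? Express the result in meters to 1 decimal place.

0.5 meters

One degree of longitude here spans 111120 × cos 78.108° = 111120 × 0.2061 ≈ 22898.2 m; 2e-05° of that is 0.457965 m.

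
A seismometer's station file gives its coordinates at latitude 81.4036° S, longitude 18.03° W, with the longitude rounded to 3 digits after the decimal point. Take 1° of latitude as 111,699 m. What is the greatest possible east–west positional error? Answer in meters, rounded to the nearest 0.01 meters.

Rounding to 3 decimal places leaves the longitude within ±0.0005° of the true value.
Parallels shrink by cos φ, so at 81.4036° a degree of longitude is 111699 × 0.1495 ≈ 16696 m.
Maximum E–W displacement: 0.0005 × 16696 = 8.348 m.

8.35 meters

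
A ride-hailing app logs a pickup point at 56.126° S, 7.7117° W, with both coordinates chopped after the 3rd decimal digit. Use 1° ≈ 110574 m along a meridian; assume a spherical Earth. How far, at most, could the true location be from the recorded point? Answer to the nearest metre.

Truncating at 3 decimal places can drop up to a full unit in the last place, so each coordinate may be off by as much as 0.001°.
North–south component: 0.001° × 110574 = 110.574 m.
E–W at 56.126°: 0.001° × 110574 × cos 56.126° = 0.001 × 110574 × 0.5574 ≈ 61.6305 m.
The two errors are perpendicular, so the maximum displacement is √(110.574² + 61.6305²) ≈ 126.59 m.

127 metres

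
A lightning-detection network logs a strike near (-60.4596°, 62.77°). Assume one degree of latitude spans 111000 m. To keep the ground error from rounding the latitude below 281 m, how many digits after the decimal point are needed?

3 decimal places

One degree of latitude covers 111000 m.
Rounding to N decimal places gives at most 0.5 × 10⁻ᴺ degrees of error, i.e. 0.5 × 10⁻ᴺ × 111000 m.
Need 0.5 × 111000 × 10⁻ᴺ ≤ 281 → 10⁻ᴺ ≤ 5.063e-03, so N ≥ 2.30.
N = 2 would give 555 m (too coarse); N = 3 gives 55.5 m ≤ 281 m.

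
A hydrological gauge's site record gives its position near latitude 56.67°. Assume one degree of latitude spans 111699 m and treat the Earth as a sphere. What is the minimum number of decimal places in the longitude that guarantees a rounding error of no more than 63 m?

At 56.67° one degree of longitude covers 111699 × cos 56.67° ≈ 111699 × 0.5495 ≈ 61374.2 m.
With N decimal places the half-ulp bound is 0.5·10⁻ᴺ°, or 0.5·10⁻ᴺ × 61374.2 m on the ground.
Need 0.5 × 61374.2 × 10⁻ᴺ ≤ 63 → 10⁻ᴺ ≤ 2.053e-03, so N ≥ 2.69.
So 3 decimal places suffice (30.7 m); 2 would allow up to 307 m.

3 decimal places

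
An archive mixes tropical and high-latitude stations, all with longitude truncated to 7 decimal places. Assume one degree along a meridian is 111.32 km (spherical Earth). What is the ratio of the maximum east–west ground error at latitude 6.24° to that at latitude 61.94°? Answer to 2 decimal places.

2.11

Truncating at 7 decimal places can drop up to a full unit in the last place, so the longitude may be off by as much as 1e-07°.
At 6.24°: 1e-07° × 111320 × cos 6.24° = 1e-07 × 111320 × 0.9941 ≈ 0.011066 m.
Error at 61.94° = 1e-07° × 111320 × cos 61.94° ≈ 0.011132 × 0.4704 = 0.0052364 m.
The ratio reduces to cos 6.24° / cos 61.94° = 0.9941/0.4704 ≈ 2.1133.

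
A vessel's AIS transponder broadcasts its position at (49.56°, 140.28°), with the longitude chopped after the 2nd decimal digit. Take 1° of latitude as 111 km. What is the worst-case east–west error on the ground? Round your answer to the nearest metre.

Truncating at 2 decimal places can drop up to a full unit in the last place, so the longitude may be off by as much as 0.01°.
One degree of longitude at 49.56° is 111000 × cos 49.56° ≈ 111000 × 0.6487 = 72000.3 m.
So at most 0.01° × 72000.3 ≈ 720.003 m east–west.

720 metres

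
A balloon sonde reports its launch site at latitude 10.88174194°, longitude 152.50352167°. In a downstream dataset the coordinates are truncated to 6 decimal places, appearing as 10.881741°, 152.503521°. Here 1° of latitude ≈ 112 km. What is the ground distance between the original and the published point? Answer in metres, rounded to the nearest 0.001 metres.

The latitude changed by +0.00000094° and the longitude by +0.00000067°.
N–S: 0.00000094° × 112000 m/° = 0.10528 m.
E–W at 10.8817°: 0.00000067° × 112000 × cos 10.8817° = 0.00000067 × 112000 × 0.9820 ≈ 0.0736907 m.
Hypotenuse of the two orthogonal shifts: √(0.10528² + 0.0736907²) = 0.128508 m.

0.129 metres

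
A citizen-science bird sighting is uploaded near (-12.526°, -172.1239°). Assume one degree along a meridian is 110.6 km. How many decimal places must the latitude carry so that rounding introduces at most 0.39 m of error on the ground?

One degree of latitude covers 110600 m.
Rounding to N decimal places gives at most 0.5 × 10⁻ᴺ degrees of error, i.e. 0.5 × 10⁻ᴺ × 110600 m.
Need 0.5 × 110600 × 10⁻ᴺ ≤ 0.39 → 10⁻ᴺ ≤ 7.052e-06, so N ≥ 5.15.
At 5 places the error can reach 0.553 m, but 6 places keeps it to 0.0553 m.

6 decimal places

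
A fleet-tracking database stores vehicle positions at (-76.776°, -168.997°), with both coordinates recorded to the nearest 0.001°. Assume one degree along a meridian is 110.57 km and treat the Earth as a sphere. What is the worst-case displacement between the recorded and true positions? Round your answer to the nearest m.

Rounding to 3 decimal places leaves each coordinate within ±0.0005° of the true value.
North–south component: 0.0005° × 110570 = 55.285 m.
Longitude error → 0.0005 × 110570 × cos 76.776° = 0.0005 × 110570 × 0.2288 ≈ 12.6469 m.
Worst case both components are at the extreme and orthogonal: √(55.285² + 12.6469²) ≈ 56.7131 m.

57 m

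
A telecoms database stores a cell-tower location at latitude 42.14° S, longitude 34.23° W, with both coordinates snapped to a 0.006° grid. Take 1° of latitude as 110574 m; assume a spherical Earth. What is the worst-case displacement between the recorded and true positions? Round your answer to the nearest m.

413 m

With a 0.006° grid the true value lies within half a step, ±0.006°/2 = ±0.003°, of the stored one.
North–south component: 0.003° × 110574 = 331.722 m.
East–west component at 42.14°: 0.003° × 110574 × cos 42.14° ≈ 0.003 × 81991.5 ≈ 245.974 m.
Worst case both components are at the extreme and orthogonal: √(331.722² + 245.974²) ≈ 412.968 m.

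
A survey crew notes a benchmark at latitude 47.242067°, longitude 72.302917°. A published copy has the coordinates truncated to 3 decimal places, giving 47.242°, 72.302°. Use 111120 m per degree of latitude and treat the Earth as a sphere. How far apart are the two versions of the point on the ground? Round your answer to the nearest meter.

70 meters

Δlat = 47.242067 − 47.242 = +0.000067°; Δlon = 72.302917 − 72.302 = +0.000917°.
North–south shift: 0.000067 × 111120 = 7.44504 m.
E–W at 47.242°: 0.000917° × 111120 × cos 47.242° = 0.000917 × 111120 × 0.6789 ≈ 69.1782 m.
Distance: √(7.44504² + 69.1782²) ≈ 69.5777 m.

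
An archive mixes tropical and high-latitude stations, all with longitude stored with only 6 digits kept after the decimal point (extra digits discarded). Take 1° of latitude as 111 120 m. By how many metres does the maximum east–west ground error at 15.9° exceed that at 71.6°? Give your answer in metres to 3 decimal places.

0.072 metres

Truncating at 6 decimal places can drop up to a full unit in the last place, so the longitude may be off by as much as 1e-06°.
Error at 15.9° = 1e-06° × 111120 × cos 15.9° ≈ 0.11112 × 0.9617 = 0.10687 m.
Error at 71.6° = 1e-06° × 111120 × cos 71.6° ≈ 0.11112 × 0.3156 = 0.035075 m.
Difference: 0.10687 − 0.035075 = 0.071794 m.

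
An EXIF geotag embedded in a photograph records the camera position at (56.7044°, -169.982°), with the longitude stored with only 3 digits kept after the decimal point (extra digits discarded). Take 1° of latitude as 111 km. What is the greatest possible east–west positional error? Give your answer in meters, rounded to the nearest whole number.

61 meters

Truncating at 3 decimal places can drop up to a full unit in the last place, so the longitude may be off by as much as 0.001°.
At latitude 56.7044° a degree of longitude spans 111000 m × cos 56.7044° = 111000 × 0.5490 ≈ 60934.4 m.
East–west error: 0.001° × 60934.4 m/° ≈ 60.9344 m.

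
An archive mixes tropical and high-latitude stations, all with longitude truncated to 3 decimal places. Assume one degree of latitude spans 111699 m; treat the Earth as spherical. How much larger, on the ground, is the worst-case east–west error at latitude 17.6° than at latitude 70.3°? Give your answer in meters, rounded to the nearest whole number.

69 meters

Truncating at 3 decimal places can drop up to a full unit in the last place, so the longitude may be off by as much as 0.001°.
At 17.6°: 0.001° × 111699 × cos 17.6° = 0.001 × 111699 × 0.9532 ≈ 106.47 m.
Error at 70.3° = 0.001° × 111699 × cos 70.3° ≈ 111.7 × 0.3371 = 37.653 m.
So the lower-latitude error exceeds the higher by 106.47 − 37.653 = 68.817 m.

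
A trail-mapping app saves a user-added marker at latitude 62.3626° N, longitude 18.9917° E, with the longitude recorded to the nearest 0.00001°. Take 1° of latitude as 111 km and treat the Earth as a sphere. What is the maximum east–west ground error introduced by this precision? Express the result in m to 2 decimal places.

Rounding to 5 decimal places leaves the longitude within ±5e-06° of the true value.
At latitude 62.3626° a degree of longitude spans 111000 m × cos 62.3626° = 111000 × 0.4639 ≈ 51490.1 m.
So at most 5e-06° × 51490.1 ≈ 0.25745 m east–west.

0.26 m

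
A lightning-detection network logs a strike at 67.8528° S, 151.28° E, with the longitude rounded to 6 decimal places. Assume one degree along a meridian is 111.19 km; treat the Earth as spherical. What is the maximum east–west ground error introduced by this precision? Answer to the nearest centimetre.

Rounding to 6 decimal places leaves the longitude within ±5e-07° of the true value.
Parallels shrink by cos φ, so at 67.8528° a degree of longitude is 111190 × 0.3770 ≈ 41917.2 m.
So at most 5e-07° × 41917.2 ≈ 0.0209586 m east–west.
That is 0.0209586 m = 2.0959 cm.

2 centimetres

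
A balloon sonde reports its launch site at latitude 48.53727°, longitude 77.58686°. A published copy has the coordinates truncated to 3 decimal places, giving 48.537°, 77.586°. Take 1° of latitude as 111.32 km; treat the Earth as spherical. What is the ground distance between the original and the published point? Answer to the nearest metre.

70 metres

Δlat = 48.53727 − 48.537 = +0.00027°; Δlon = 77.58686 − 77.586 = +0.00086°.
N–S: 0.00027° × 111320 m/° = 30.0564 m.
E–W at 48.537°: 0.00086° × 111320 × cos 48.537° = 0.00086 × 111320 × 0.6621 ≈ 63.3897 m.
Hypotenuse of the two orthogonal shifts: √(30.0564² + 63.3897²) = 70.1545 m.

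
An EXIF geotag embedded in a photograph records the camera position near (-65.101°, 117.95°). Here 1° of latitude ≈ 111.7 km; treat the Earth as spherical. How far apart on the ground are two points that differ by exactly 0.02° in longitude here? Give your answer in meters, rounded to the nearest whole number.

One degree of longitude here spans 111700 × cos 65.101° = 111700 × 0.4210 ≈ 47027.9 m; 0.02° of that is 940.559 m.

941 meters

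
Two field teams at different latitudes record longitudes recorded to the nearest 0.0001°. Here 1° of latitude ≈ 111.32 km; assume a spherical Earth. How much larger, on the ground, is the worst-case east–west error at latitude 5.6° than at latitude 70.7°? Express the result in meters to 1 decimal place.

Rounding to 4 decimal places leaves the longitude within ±5e-05° of the true value.
Error at 5.6° = 5e-05° × 111320 × cos 5.6° ≈ 5.566 × 0.9952 = 5.5394 m.
Error at 70.7° = 5e-05° × 111320 × cos 70.7° ≈ 5.566 × 0.3305 = 1.8396 m.
So the lower-latitude error exceeds the higher by 5.5394 − 1.8396 = 3.6998 m.

3.7 meters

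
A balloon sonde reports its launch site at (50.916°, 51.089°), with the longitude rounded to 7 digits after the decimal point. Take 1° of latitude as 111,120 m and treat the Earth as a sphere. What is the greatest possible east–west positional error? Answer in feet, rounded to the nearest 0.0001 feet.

Rounding to 7 decimal places leaves the longitude within ±5e-08° of the true value.
Parallels shrink by cos φ, so at 50.916° a degree of longitude is 111120 × 0.6305 ≈ 70056.6 m.
So at most 5e-08° × 70056.6 ≈ 0.00350283 m east–west.
Converting: 0.00350283 m × 3.2808 ft/m ≈ 0.011492 ft.

0.0115 feet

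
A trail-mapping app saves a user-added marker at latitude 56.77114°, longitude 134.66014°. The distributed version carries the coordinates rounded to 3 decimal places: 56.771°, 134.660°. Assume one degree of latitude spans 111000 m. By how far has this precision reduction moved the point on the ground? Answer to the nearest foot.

The latitude changed by +0.00014° and the longitude by +0.00014°.
North–south shift: 0.00014 × 111000 = 15.54 m.
E–W at 56.771°: 0.00014° × 111000 × cos 56.771° = 0.00014 × 111000 × 0.5480 ≈ 8.51571 m.
Hypotenuse of the two orthogonal shifts: √(15.54² + 8.51571²) = 17.7203 m.
Converting: 17.7203 m × 3.2808 ft/m ≈ 58.137 ft.

58 feet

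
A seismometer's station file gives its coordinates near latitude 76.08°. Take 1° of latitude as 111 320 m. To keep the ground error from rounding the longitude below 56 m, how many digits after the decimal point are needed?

3

At 76.08° one degree of longitude covers 111320 × cos 76.08° ≈ 111320 × 0.2406 ≈ 26779.9 m.
N decimal places → at most half a unit in the last place, 0.5 × 10⁻ᴺ° = 26779.9/2 × 10⁻ᴺ m.
Setting 13390 × 10⁻ᴺ ≤ 56 gives 10ᴺ ≥ 239.1, i.e. N ≥ 2.38.
N = 2 would give 134 m (too coarse); N = 3 gives 13.4 m ≤ 56 m.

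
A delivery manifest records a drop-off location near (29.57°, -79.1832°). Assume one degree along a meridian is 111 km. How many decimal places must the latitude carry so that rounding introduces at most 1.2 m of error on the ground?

One degree of latitude covers 111000 m.
N decimal places → at most half a unit in the last place, 0.5 × 10⁻ᴺ° = 111000/2 × 10⁻ᴺ m.
Need 0.5 × 111000 × 10⁻ᴺ ≤ 1.2 → 10⁻ᴺ ≤ 2.162e-05, so N ≥ 4.67.
At 4 places the error can reach 5.55 m, but 5 places keeps it to 0.555 m.

5 decimal places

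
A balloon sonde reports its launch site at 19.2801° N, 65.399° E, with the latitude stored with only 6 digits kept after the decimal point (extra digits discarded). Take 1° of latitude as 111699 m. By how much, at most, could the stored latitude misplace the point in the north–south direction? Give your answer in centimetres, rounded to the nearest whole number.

11 centimetres

Truncating at 6 decimal places can drop up to a full unit in the last place, so the latitude may be off by as much as 1e-06°.
North–south distance: 1e-06° × 111699 m/° = 0.111699 m.
That is 0.111699 m = 11.17 cm.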